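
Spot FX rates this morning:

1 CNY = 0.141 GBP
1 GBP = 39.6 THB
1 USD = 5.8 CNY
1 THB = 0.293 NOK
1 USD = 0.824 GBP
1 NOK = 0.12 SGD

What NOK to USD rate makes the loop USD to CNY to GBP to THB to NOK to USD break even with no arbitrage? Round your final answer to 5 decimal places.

0.10539

Known legs of the cycle: 5.8 × 0.141 × 39.6 × 0.293 = 9.48876984
For no arbitrage the full-cycle product must be 1, so the missing rate is 1 / 9.48876984 ≈ 0.1053877.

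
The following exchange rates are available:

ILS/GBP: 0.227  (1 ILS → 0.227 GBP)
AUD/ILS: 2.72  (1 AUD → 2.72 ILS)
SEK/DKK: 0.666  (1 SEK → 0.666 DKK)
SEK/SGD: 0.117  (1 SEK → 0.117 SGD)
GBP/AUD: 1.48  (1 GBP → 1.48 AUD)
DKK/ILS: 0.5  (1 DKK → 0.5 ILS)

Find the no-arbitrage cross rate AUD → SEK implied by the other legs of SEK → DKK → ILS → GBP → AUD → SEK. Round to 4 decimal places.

8.9386

Known legs of the cycle: 0.666 × 0.5 × 0.227 × 1.48 = 0.11187468
For no arbitrage the full-cycle product must be 1, so the missing rate is 1 / 0.11187468 ≈ 8.938573.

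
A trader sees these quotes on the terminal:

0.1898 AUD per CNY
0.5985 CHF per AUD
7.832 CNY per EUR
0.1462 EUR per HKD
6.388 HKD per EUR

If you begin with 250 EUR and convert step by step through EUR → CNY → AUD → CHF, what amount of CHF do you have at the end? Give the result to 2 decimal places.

250 EUR × 7.832 = 1958 CNY
1958 CNY × 0.1898 = 371.6284 AUD
371.6284 AUD × 0.5985 = 222.4195974 CHF

222.42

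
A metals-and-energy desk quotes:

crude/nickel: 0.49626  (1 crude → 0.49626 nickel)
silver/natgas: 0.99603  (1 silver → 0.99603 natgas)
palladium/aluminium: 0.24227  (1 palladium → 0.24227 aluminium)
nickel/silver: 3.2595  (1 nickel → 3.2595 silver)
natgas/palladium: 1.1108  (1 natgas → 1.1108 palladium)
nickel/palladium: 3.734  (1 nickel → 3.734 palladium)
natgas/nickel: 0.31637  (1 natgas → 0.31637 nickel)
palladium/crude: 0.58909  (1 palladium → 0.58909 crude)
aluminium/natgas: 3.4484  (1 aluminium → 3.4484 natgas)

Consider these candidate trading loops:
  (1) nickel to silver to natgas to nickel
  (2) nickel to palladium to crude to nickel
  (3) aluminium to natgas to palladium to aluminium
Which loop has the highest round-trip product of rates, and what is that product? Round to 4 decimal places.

(1) 3.2595 × 0.99603 × 0.31637 = 1.02711
(2) 3.734 × 0.58909 × 0.49626 = 1.09160
(3) 3.4484 × 1.1108 × 0.24227 = 0.92801
Highest is cycle (2) at 1.0916 (>1, arbitrage).

1.0916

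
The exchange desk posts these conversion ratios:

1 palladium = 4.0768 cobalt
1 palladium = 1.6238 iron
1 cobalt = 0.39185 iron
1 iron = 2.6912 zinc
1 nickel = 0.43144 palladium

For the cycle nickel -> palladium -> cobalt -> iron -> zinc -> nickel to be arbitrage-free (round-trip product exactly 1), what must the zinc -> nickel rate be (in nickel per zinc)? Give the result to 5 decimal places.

Known legs of the cycle: 0.43144 × 4.0768 × 0.39185 × 2.6912 = 1.85483652281933824
For no arbitrage the full-cycle product must be 1, so the missing rate is 1 / 1.85483652281933824 ≈ 0.5391311.

0.53913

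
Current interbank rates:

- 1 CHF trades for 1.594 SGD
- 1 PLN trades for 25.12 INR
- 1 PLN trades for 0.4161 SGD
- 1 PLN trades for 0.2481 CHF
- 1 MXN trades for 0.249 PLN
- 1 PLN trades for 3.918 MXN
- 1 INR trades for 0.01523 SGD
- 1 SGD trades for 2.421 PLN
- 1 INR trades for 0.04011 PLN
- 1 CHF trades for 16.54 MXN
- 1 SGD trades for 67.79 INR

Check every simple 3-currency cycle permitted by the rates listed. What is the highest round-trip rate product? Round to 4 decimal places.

1.1314

INR→PLN→SGD→INR: 0.04011 × 0.4161 × 67.79 = 1.13140
MXN→PLN→CHF→MXN: 0.249 × 0.2481 × 16.54 = 1.02179
CHF→SGD→PLN→CHF: 1.594 × 2.421 × 0.2481 = 0.95744
INR→SGD→PLN→INR: 0.01523 × 2.421 × 25.12 = 0.92622
Maximum is INR→PLN→SGD→INR at 1.1314; arbitrage exists.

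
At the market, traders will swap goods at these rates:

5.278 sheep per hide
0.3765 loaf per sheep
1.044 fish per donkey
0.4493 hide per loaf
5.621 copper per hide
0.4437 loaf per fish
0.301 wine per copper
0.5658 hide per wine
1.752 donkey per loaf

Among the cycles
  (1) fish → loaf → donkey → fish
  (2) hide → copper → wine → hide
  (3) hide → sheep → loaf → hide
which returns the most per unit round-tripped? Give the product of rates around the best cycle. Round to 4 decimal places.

0.9573

(1) 0.4437 × 1.752 × 1.044 = 0.81157
(2) 5.621 × 0.301 × 0.5658 = 0.95729
(3) 5.278 × 0.3765 × 0.4493 = 0.89283
Highest is cycle (2) at 0.9573 (≤1, no arbitrage).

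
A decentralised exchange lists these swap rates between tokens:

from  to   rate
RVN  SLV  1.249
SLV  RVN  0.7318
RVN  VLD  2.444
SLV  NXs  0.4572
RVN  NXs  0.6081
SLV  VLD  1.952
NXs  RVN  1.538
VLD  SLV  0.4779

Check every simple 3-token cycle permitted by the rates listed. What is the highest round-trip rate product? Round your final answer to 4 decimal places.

RVN→SLV→NXs→RVN: 1.249 × 0.4572 × 1.538 = 0.87826
RVN→VLD→SLV→RVN: 2.444 × 0.4779 × 0.7318 = 0.85473
Maximum is RVN→SLV→NXs→RVN at 0.8783; no arbitrage — every cycle loses value.

0.8783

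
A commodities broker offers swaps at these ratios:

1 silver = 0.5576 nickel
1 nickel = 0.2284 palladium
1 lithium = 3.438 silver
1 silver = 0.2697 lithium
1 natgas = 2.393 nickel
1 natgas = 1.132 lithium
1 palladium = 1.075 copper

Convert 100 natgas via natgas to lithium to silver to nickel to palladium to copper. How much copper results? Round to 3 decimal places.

100 natgas × 1.132 = 113.2 lithium
113.2 lithium × 3.438 = 389.1816 silver
389.1816 silver × 0.5576 = 217.00766016 nickel
217.00766016 nickel × 0.2284 = 49.564549580544 palladium
49.564549580544 palladium × 1.075 = 53.2818907990848 copper

53.282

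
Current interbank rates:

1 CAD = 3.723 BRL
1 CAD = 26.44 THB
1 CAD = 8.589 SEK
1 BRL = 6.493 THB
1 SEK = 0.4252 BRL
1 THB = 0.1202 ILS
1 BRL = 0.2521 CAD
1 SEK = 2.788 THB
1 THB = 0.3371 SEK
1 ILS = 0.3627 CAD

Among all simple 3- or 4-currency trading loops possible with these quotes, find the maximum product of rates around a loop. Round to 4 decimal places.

1.1527

CAD→THB→ILS→CAD: 26.44 × 0.1202 × 0.3627 = 1.15269
CAD→BRL→THB→ILS→CAD: 3.723 × 6.493 × 0.1202 × 0.3627 = 1.05388
CAD→SEK→THB→ILS→CAD: 8.589 × 2.788 × 0.1202 × 0.3627 = 1.04397
CAD→THB→SEK→BRL→CAD: 26.44 × 0.3371 × 0.4252 × 0.2521 = 0.95540
BRL→THB→SEK→BRL: 6.493 × 0.3371 × 0.4252 = 0.93067
CAD→SEK→BRL→CAD: 8.589 × 0.4252 × 0.2521 = 0.92068
Maximum is CAD→THB→ILS→CAD at 1.1527; arbitrage exists.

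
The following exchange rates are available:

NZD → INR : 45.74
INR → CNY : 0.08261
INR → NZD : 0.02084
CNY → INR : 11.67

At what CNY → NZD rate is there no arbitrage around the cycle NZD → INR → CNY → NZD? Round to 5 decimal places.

Known legs of the cycle: 45.74 × 0.08261 = 3.7785814
For no arbitrage the full-cycle product must be 1, so the missing rate is 1 / 3.7785814 ≈ 0.2646496.

0.26465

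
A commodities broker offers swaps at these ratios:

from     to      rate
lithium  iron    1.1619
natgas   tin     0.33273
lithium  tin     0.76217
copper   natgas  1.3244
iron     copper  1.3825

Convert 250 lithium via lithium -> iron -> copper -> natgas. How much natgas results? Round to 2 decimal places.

531.85

250 lithium × 1.1619 = 290.475 iron
290.475 iron × 1.3825 = 401.5816875 copper
401.5816875 copper × 1.3244 = 531.854786925 natgas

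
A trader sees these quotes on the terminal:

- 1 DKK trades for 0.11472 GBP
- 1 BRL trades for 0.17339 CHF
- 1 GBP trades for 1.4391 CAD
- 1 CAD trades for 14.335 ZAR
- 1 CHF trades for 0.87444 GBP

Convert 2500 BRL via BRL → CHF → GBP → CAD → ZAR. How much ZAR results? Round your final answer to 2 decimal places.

2500 BRL × 0.17339 = 433.475 CHF
433.475 CHF × 0.87444 = 379.047879 GBP
379.047879 GBP × 1.4391 = 545.4878026689 CAD
545.4878026689 CAD × 14.335 = 7819.5676512586815 ZAR

7819.57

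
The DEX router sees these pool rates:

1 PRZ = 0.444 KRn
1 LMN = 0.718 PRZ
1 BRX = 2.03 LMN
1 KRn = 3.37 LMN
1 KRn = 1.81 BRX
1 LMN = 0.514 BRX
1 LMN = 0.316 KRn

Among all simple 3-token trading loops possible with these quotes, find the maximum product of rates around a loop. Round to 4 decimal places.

1.1611

LMN→KRn→BRX→LMN: 0.316 × 1.81 × 2.03 = 1.16108
LMN→PRZ→KRn→LMN: 0.718 × 0.444 × 3.37 = 1.07433
Maximum is LMN→KRn→BRX→LMN at 1.1611; arbitrage exists.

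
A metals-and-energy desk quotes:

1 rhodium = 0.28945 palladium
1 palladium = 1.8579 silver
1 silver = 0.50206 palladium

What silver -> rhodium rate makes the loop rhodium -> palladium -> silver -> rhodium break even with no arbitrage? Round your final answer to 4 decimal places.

1.8595

Known legs of the cycle: 0.28945 × 1.8579 = 0.537769155
For no arbitrage the full-cycle product must be 1, so the missing rate is 1 / 0.537769155 ≈ 1.859534.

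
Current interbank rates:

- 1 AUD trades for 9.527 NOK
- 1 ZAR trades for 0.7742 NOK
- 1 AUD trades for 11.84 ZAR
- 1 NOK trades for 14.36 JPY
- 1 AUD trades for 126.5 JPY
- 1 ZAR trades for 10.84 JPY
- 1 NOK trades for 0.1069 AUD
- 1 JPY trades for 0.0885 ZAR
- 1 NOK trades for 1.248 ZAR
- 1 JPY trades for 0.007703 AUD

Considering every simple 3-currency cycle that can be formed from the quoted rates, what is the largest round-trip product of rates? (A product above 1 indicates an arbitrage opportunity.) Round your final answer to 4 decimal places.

NOK→JPY→AUD→NOK: 14.36 × 0.007703 × 9.527 = 1.05383
ZAR→JPY→AUD→ZAR: 10.84 × 0.007703 × 11.84 = 0.98865
ZAR→NOK→JPY→ZAR: 0.7742 × 14.36 × 0.0885 = 0.98390
ZAR→NOK→AUD→ZAR: 0.7742 × 0.1069 × 11.84 = 0.97990
Maximum is NOK→JPY→AUD→NOK at 1.0538; arbitrage exists.

1.0538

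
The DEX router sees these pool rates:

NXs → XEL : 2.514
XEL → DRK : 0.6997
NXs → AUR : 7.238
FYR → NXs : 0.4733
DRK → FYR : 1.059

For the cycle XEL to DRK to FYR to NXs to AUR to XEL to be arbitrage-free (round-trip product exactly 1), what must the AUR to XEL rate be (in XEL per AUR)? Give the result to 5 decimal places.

0.39395

Known legs of the cycle: 0.6997 × 1.059 × 0.4733 × 7.238 = 2.53841670570642
For no arbitrage the full-cycle product must be 1, so the missing rate is 1 / 2.53841670570642 ≈ 0.3939464.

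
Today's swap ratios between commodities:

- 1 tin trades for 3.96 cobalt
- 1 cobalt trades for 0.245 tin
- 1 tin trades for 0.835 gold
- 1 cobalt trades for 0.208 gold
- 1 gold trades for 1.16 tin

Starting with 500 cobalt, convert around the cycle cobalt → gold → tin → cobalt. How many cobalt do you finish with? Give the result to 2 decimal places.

477.73

500 cobalt × 0.208 = 104 gold
104 gold × 1.16 = 120.64 tin
120.64 tin × 3.96 = 477.7344 cobalt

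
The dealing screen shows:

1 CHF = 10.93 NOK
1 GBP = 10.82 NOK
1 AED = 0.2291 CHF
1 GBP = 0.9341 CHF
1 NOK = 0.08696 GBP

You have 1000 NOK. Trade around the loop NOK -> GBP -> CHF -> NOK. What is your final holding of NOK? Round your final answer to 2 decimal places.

887.84

1000 NOK × 0.08696 = 86.96 GBP
86.96 GBP × 0.9341 = 81.229336 CHF
81.229336 CHF × 10.93 = 887.83664248 NOK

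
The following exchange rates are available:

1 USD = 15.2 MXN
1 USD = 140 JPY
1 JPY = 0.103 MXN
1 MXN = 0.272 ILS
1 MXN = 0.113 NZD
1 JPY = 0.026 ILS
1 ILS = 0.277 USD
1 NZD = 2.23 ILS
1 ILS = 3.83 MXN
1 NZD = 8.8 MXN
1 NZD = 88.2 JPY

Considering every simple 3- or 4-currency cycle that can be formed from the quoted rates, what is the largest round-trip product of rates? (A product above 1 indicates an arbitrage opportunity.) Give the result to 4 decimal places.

1.1452

MXN→ILS→USD→MXN: 0.272 × 0.277 × 15.2 = 1.14523
MXN→ILS→USD→JPY→MXN: 0.272 × 0.277 × 140 × 0.103 = 1.08646
MXN→NZD→ILS→USD→MXN: 0.113 × 2.23 × 0.277 × 15.2 = 1.06098
MXN→NZD→JPY→MXN: 0.113 × 88.2 × 0.103 = 1.02656
ILS→USD→JPY→ILS: 0.277 × 140 × 0.026 = 1.00828
MXN→NZD→JPY→ILS→MXN: 0.113 × 88.2 × 0.026 × 3.83 = 0.99247
MXN→NZD→ILS→MXN: 0.113 × 2.23 × 3.83 = 0.96512
Maximum is MXN→ILS→USD→MXN at 1.1452; arbitrage exists.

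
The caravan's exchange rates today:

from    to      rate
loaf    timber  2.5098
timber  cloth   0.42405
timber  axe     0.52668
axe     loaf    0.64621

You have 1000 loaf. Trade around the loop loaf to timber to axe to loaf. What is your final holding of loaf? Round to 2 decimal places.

854.20

1000 loaf × 2.5098 = 2509.8 timber
2509.8 timber × 0.52668 = 1321.861464 axe
1321.861464 axe × 0.64621 = 854.20009665144 loaf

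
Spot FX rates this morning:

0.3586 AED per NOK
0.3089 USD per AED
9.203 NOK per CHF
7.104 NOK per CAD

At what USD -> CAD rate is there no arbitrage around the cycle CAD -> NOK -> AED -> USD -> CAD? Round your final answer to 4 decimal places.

Known legs of the cycle: 7.104 × 0.3586 × 0.3089 = 0.78692102016
For no arbitrage the full-cycle product must be 1, so the missing rate is 1 / 0.78692102016 ≈ 1.270776.

1.2708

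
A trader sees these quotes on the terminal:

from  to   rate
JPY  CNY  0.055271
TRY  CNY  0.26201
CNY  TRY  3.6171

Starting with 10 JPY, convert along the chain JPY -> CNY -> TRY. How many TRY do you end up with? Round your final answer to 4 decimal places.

10 JPY × 0.055271 = 0.55271 CNY
0.55271 CNY × 3.6171 = 1.999207341 TRY

1.9992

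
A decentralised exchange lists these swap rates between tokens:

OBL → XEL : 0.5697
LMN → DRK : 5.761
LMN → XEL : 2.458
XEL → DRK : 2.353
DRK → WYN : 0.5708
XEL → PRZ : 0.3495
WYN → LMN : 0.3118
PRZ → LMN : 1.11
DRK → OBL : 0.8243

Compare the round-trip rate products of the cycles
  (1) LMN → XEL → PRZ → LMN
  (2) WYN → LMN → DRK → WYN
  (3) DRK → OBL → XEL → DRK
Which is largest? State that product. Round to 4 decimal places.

(1) 2.458 × 0.3495 × 1.11 = 0.95357
(2) 0.3118 × 5.761 × 0.5708 = 1.02532
(3) 0.8243 × 0.5697 × 2.353 = 1.10498
Highest is cycle (3) at 1.1050 (>1, arbitrage).

1.1050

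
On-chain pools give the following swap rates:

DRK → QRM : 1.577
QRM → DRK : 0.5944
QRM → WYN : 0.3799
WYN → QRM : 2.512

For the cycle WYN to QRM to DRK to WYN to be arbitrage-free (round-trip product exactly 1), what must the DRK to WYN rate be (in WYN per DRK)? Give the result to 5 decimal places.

Known legs of the cycle: 2.512 × 0.5944 = 1.4931328
For no arbitrage the full-cycle product must be 1, so the missing rate is 1 / 1.4931328 ≈ 0.6697328.

0.66973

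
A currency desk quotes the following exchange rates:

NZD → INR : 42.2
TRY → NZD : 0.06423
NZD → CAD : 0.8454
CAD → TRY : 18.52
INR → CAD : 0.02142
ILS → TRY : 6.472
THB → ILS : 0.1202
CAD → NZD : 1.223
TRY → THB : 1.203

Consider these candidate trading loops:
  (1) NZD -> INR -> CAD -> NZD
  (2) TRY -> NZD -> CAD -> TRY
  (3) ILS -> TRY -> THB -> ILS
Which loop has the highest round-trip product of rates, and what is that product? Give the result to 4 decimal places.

1.1055

(1) 42.2 × 0.02142 × 1.223 = 1.10550
(2) 0.06423 × 0.8454 × 18.52 = 1.00564
(3) 6.472 × 1.203 × 0.1202 = 0.93586
Highest is cycle (1) at 1.1055 (>1, arbitrage).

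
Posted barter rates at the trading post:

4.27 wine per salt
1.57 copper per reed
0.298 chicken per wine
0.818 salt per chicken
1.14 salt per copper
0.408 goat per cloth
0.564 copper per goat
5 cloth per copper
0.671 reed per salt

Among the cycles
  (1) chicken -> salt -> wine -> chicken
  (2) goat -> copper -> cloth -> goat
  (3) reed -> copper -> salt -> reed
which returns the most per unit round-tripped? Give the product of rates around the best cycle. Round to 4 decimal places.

1.2010

(1) 0.818 × 4.27 × 0.298 = 1.04087
(2) 0.564 × 5 × 0.408 = 1.15056
(3) 1.57 × 1.14 × 0.671 = 1.20096
Highest is cycle (3) at 1.2010 (>1, arbitrage).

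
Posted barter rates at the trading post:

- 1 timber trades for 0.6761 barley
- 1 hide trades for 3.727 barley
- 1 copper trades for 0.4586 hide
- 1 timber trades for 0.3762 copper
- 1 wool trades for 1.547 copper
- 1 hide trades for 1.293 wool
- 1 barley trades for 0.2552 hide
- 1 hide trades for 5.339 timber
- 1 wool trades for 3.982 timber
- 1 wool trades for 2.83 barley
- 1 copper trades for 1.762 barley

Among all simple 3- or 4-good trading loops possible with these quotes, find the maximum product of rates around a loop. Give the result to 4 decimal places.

0.9338

barley→hide→wool→barley: 0.2552 × 1.293 × 2.83 = 0.93383
barley→hide→timber→barley: 0.2552 × 5.339 × 0.6761 = 0.92119
copper→hide→timber→copper: 0.4586 × 5.339 × 0.3762 = 0.92111
copper→hide→wool→copper: 0.4586 × 1.293 × 1.547 = 0.91732
copper→barley→hide→timber→copper: 1.762 × 0.2552 × 5.339 × 0.3762 = 0.90316
copper→barley→hide→wool→copper: 1.762 × 0.2552 × 1.293 × 1.547 = 0.89945
barley→hide→wool→timber→barley: 0.2552 × 1.293 × 3.982 × 0.6761 = 0.88836
copper→hide→wool→timber→copper: 0.4586 × 1.293 × 3.982 × 0.3762 = 0.88829
Maximum is barley→hide→wool→barley at 0.9338; no arbitrage — every cycle loses value.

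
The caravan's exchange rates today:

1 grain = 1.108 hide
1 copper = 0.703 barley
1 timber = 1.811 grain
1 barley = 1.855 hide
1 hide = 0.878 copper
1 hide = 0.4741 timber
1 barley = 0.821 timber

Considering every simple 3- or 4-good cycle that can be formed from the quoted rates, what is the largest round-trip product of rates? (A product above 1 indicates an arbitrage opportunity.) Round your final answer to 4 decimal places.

copper→barley→hide→copper: 0.703 × 1.855 × 0.878 = 1.14497
timber→grain→hide→timber: 1.811 × 1.108 × 0.4741 = 0.95132
Maximum is copper→barley→hide→copper at 1.1450; arbitrage exists.

1.1450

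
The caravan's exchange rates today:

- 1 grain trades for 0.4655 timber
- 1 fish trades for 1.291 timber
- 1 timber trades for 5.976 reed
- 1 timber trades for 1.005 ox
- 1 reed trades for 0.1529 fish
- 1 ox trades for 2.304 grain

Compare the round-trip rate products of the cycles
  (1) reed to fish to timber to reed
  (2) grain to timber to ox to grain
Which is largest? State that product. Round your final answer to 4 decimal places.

1.1796

(1) 0.1529 × 1.291 × 5.976 = 1.17963
(2) 0.4655 × 1.005 × 2.304 = 1.07787
Highest is cycle (1) at 1.1796 (>1, arbitrage).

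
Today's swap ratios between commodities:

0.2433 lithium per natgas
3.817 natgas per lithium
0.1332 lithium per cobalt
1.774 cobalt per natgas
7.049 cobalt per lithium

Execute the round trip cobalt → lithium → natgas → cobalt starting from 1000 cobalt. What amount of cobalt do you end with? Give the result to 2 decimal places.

1000 cobalt × 0.1332 = 133.2 lithium
133.2 lithium × 3.817 = 508.4244 natgas
508.4244 natgas × 1.774 = 901.9448856 cobalt

901.94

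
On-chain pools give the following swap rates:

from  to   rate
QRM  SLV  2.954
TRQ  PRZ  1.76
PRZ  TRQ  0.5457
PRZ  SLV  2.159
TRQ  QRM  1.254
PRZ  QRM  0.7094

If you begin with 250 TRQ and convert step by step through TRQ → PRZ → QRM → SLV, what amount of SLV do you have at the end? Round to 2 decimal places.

922.05

250 TRQ × 1.76 = 440 PRZ
440 PRZ × 0.7094 = 312.136 QRM
312.136 QRM × 2.954 = 922.049744 SLV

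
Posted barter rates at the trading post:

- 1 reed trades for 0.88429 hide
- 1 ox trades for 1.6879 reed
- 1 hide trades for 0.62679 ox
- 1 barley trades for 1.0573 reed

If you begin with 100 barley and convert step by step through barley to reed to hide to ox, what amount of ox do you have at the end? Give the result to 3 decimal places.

100 barley × 1.0573 = 105.73 reed
105.73 reed × 0.88429 = 93.4959817 hide
93.4959817 hide × 0.62679 = 58.602346369743 ox

58.602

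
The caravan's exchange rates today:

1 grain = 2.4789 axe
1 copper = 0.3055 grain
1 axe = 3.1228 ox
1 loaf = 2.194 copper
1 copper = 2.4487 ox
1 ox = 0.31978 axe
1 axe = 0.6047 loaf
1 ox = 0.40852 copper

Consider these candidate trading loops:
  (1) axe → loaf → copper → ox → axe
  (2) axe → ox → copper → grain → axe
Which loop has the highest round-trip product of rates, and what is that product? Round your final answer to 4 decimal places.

(1) 0.6047 × 2.194 × 2.4487 × 0.31978 = 1.03888
(2) 3.1228 × 0.40852 × 0.3055 × 2.4789 = 0.96611
Highest is cycle (1) at 1.0389 (>1, arbitrage).

1.0389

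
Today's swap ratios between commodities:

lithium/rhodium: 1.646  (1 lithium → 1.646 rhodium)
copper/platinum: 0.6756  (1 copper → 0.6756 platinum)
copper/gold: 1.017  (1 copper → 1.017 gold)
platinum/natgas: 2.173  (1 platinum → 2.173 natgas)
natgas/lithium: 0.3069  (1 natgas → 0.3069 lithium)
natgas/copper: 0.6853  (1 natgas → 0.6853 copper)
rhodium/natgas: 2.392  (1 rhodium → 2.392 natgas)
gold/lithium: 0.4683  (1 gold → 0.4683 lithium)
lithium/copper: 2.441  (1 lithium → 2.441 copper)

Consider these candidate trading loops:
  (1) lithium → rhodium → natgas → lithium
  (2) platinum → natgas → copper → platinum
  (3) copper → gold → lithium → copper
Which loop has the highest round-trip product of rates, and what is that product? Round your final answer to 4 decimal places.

(1) 1.646 × 2.392 × 0.3069 = 1.20834
(2) 2.173 × 0.6853 × 0.6756 = 1.00607
(3) 1.017 × 0.4683 × 2.441 = 1.16255
Highest is cycle (1) at 1.2083 (>1, arbitrage).

1.2083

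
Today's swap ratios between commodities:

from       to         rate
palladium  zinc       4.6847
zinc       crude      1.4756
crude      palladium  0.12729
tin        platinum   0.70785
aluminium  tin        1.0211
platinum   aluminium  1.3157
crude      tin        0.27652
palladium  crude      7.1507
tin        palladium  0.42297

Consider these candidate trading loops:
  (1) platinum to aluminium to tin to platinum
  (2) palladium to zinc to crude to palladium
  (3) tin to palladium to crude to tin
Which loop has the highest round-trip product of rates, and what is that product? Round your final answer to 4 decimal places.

(1) 1.3157 × 1.0211 × 0.70785 = 0.95097
(2) 4.6847 × 1.4756 × 0.12729 = 0.87992
(3) 0.42297 × 7.1507 × 0.27652 = 0.83634
Highest is cycle (1) at 0.9510 (≤1, no arbitrage).

0.9510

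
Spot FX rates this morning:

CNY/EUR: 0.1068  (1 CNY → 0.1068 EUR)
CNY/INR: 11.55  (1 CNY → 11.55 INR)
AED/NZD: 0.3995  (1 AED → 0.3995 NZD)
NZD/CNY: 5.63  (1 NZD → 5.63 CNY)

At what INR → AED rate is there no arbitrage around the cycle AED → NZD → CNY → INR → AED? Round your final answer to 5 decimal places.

Known legs of the cycle: 0.3995 × 5.63 × 11.55 = 25.97808675
For no arbitrage the full-cycle product must be 1, so the missing rate is 1 / 25.97808675 ≈ 0.0384940.

0.03849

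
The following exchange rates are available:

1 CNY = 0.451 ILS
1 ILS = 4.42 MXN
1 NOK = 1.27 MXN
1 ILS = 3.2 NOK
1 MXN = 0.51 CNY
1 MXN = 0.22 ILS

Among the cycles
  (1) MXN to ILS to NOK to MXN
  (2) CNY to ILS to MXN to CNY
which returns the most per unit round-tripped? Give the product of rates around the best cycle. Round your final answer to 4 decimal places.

1.0166

(1) 0.22 × 3.2 × 1.27 = 0.89408
(2) 0.451 × 4.42 × 0.51 = 1.01664
Highest is cycle (2) at 1.0166 (>1, arbitrage).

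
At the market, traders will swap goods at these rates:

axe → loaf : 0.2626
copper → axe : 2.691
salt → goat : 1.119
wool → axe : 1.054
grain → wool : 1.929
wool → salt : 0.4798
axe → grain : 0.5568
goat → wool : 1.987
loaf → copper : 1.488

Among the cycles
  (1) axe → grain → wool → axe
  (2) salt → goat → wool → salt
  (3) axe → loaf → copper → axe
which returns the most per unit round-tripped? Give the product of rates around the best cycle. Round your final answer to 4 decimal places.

(1) 0.5568 × 1.929 × 1.054 = 1.13207
(2) 1.119 × 1.987 × 0.4798 = 1.06681
(3) 0.2626 × 1.488 × 2.691 = 1.05151
Highest is cycle (1) at 1.1321 (>1, arbitrage).

1.1321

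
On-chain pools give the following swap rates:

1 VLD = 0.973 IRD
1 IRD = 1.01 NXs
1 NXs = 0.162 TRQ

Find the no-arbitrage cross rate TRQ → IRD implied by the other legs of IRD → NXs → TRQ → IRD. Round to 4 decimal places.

6.1117

Known legs of the cycle: 1.01 × 0.162 = 0.16362
For no arbitrage the full-cycle product must be 1, so the missing rate is 1 / 0.16362 ≈ 6.111722.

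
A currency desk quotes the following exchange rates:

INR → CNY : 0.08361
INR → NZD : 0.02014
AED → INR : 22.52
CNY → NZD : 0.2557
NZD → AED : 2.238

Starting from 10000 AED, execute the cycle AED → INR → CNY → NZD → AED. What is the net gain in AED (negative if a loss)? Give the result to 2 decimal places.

10000 AED × 22.52 = 225200 INR
225200 INR × 0.08361 = 18828.972 CNY
18828.972 CNY × 0.2557 = 4814.5681404 NZD
4814.5681404 NZD × 2.238 = 10775.0034982152 AED
Net change: 10775.0034982152 − 10000 = 775.0034982152 AED

775.00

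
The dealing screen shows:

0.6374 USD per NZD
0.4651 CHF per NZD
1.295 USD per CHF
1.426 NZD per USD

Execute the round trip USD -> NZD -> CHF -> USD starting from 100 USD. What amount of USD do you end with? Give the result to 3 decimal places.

100 USD × 1.426 = 142.6 NZD
142.6 NZD × 0.4651 = 66.32326 CHF
66.32326 CHF × 1.295 = 85.8886217 USD

85.889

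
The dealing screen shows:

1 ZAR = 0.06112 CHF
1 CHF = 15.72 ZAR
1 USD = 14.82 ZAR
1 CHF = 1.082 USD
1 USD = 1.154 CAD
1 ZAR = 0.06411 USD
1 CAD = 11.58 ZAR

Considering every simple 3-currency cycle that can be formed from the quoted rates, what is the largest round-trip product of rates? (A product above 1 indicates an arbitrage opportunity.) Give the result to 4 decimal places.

0.9801

CHF→USD→ZAR→CHF: 1.082 × 14.82 × 0.06112 = 0.98007
USD→CAD→ZAR→USD: 1.154 × 11.58 × 0.06411 = 0.85672
Maximum is CHF→USD→ZAR→CHF at 0.9801; no arbitrage — every cycle loses value.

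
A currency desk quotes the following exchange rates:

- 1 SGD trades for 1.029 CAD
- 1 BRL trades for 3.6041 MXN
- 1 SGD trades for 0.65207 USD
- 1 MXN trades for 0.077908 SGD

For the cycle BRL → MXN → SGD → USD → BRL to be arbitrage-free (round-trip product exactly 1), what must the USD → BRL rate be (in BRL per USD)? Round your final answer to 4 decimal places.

5.4617

Known legs of the cycle: 3.6041 × 0.077908 × 0.65207 = 0.183093576441196
For no arbitrage the full-cycle product must be 1, so the missing rate is 1 / 0.183093576441196 ≈ 5.461688.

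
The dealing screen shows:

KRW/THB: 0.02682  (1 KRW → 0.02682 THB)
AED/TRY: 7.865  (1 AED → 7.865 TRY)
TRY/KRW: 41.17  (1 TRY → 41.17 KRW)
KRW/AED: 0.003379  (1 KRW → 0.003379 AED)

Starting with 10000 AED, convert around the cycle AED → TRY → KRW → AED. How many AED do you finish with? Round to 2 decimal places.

10941.27

10000 AED × 7.865 = 78650 TRY
78650 TRY × 41.17 = 3238020.5 KRW
3238020.5 KRW × 0.003379 = 10941.2712695 AED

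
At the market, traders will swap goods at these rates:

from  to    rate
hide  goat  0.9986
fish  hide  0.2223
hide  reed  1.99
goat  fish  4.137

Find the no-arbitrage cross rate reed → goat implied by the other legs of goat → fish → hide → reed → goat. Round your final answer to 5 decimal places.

Known legs of the cycle: 4.137 × 0.2223 × 1.99 = 1.830113649
For no arbitrage the full-cycle product must be 1, so the missing rate is 1 / 1.830113649 ≈ 0.5464142.

0.54641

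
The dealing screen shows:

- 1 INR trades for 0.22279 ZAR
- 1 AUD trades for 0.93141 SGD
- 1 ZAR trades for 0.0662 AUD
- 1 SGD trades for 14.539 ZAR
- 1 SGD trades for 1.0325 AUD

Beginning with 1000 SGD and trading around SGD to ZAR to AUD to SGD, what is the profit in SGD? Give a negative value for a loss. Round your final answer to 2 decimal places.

1000 SGD × 14.539 = 14539 ZAR
14539 ZAR × 0.0662 = 962.4818 AUD
962.4818 AUD × 0.93141 = 896.465173338 SGD
Net change: 896.465173338 − 1000 = -103.534826662 SGD

-103.53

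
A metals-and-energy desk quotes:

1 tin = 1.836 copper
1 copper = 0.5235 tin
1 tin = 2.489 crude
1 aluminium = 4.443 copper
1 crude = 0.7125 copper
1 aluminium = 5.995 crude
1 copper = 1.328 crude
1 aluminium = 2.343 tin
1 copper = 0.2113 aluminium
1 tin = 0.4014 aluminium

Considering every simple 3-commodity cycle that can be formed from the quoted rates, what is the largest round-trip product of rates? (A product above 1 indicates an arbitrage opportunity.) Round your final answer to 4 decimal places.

aluminium→copper→tin→aluminium: 4.443 × 0.5235 × 0.4014 = 0.93362
crude→copper→tin→crude: 0.7125 × 0.5235 × 2.489 = 0.92838
aluminium→tin→copper→aluminium: 2.343 × 1.836 × 0.2113 = 0.90896
crude→copper→aluminium→crude: 0.7125 × 0.2113 × 5.995 = 0.90255
Maximum is aluminium→copper→tin→aluminium at 0.9336; no arbitrage — every cycle loses value.

0.9336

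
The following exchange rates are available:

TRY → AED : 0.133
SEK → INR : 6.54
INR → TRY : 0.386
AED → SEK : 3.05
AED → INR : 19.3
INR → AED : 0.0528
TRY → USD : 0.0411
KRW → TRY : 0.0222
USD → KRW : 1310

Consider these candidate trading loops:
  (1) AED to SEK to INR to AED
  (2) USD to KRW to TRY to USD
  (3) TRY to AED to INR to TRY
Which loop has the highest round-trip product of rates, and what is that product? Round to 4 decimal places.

1.1953

(1) 3.05 × 6.54 × 0.0528 = 1.05320
(2) 1310 × 0.0222 × 0.0411 = 1.19527
(3) 0.133 × 19.3 × 0.386 = 0.99082
Highest is cycle (2) at 1.1953 (>1, arbitrage).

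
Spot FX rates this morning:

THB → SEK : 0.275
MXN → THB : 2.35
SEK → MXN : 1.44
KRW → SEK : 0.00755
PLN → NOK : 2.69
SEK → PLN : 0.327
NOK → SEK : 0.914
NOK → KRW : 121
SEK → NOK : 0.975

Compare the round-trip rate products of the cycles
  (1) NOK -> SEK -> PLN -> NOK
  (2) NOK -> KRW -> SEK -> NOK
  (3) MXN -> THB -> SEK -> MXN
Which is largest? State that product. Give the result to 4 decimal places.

0.9306

(1) 0.914 × 0.327 × 2.69 = 0.80398
(2) 121 × 0.00755 × 0.975 = 0.89071
(3) 2.35 × 0.275 × 1.44 = 0.93060
Highest is cycle (3) at 0.9306 (≤1, no arbitrage).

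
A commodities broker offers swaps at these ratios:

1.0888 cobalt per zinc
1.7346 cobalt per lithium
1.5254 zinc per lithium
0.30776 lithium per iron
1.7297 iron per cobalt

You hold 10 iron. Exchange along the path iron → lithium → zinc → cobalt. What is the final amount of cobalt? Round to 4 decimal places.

5.1114

10 iron × 0.30776 = 3.0776 lithium
3.0776 lithium × 1.5254 = 4.69457104 zinc
4.69457104 zinc × 1.0888 = 5.111448948352 cobalt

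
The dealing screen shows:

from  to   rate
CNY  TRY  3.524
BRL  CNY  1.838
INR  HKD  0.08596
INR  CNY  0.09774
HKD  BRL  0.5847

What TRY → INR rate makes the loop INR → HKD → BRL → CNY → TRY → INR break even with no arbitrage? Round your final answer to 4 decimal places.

3.0718

Known legs of the cycle: 0.08596 × 0.5847 × 1.838 × 3.524 = 0.325544908534944
For no arbitrage the full-cycle product must be 1, so the missing rate is 1 / 0.325544908534944 ≈ 3.071773.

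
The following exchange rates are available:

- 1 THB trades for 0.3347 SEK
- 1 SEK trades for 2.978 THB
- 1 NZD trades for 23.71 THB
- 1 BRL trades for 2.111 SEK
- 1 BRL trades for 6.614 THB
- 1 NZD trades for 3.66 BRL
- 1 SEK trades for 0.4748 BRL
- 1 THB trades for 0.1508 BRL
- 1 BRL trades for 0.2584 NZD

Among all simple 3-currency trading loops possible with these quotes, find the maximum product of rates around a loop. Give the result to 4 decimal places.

1.0511

SEK→BRL→THB→SEK: 0.4748 × 6.614 × 0.3347 = 1.05107
SEK→THB→BRL→SEK: 2.978 × 0.1508 × 2.111 = 0.94801
THB→BRL→NZD→THB: 0.1508 × 0.2584 × 23.71 = 0.92390
Maximum is SEK→BRL→THB→SEK at 1.0511; arbitrage exists.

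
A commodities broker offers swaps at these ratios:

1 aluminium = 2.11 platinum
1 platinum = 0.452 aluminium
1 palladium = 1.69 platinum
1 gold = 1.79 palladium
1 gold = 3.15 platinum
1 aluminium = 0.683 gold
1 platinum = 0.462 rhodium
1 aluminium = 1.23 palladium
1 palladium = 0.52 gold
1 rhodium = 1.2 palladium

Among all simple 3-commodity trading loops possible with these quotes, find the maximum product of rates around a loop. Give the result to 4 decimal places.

0.9725

platinum→aluminium→gold→platinum: 0.452 × 0.683 × 3.15 = 0.97246
platinum→aluminium→palladium→platinum: 0.452 × 1.23 × 1.69 = 0.93957
platinum→rhodium→palladium→platinum: 0.462 × 1.2 × 1.69 = 0.93694
Maximum is platinum→aluminium→gold→platinum at 0.9725; no arbitrage — every cycle loses value.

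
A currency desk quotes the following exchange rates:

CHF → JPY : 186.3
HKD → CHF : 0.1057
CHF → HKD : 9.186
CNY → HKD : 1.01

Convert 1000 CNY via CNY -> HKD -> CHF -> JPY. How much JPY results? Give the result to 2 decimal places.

19888.83

1000 CNY × 1.01 = 1010 HKD
1010 HKD × 0.1057 = 106.757 CHF
106.757 CHF × 186.3 = 19888.8291 JPY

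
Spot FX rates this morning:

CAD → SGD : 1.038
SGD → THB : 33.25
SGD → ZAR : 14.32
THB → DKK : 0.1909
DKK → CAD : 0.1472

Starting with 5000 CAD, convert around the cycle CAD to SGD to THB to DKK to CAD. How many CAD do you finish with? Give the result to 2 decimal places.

4849.23

5000 CAD × 1.038 = 5190 SGD
5190 SGD × 33.25 = 172567.5 THB
172567.5 THB × 0.1909 = 32943.13575 DKK
32943.13575 DKK × 0.1472 = 4849.2295824 CAD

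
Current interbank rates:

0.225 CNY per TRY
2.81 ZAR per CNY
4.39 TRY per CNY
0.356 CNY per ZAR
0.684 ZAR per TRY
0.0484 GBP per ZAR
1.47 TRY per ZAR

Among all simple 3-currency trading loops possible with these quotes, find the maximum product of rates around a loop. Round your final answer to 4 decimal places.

1.0690

CNY→TRY→ZAR→CNY: 4.39 × 0.684 × 0.356 = 1.06898
CNY→ZAR→TRY→CNY: 2.81 × 1.47 × 0.225 = 0.92941
Maximum is CNY→TRY→ZAR→CNY at 1.0690; arbitrage exists.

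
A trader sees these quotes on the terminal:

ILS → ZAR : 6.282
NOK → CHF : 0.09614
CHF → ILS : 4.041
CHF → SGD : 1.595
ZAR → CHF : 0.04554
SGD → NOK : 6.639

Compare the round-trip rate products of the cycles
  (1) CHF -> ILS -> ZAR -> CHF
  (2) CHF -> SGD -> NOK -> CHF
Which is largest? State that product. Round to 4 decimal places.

(1) 4.041 × 6.282 × 0.04554 = 1.15606
(2) 1.595 × 6.639 × 0.09614 = 1.01805
Highest is cycle (1) at 1.1561 (>1, arbitrage).

1.1561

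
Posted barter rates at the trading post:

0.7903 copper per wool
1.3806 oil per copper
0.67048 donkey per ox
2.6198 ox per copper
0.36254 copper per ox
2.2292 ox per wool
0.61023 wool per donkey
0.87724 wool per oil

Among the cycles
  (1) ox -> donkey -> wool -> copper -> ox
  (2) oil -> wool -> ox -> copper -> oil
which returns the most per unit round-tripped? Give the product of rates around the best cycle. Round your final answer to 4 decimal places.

0.9788

(1) 0.67048 × 0.61023 × 0.7903 × 2.6198 = 0.84711
(2) 0.87724 × 2.2292 × 0.36254 × 1.3806 = 0.97879
Highest is cycle (2) at 0.9788 (≤1, no arbitrage).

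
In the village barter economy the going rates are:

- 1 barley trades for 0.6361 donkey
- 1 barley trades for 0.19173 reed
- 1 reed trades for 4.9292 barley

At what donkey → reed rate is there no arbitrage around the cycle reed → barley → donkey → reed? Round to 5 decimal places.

Known legs of the cycle: 4.9292 × 0.6361 = 3.13546412
For no arbitrage the full-cycle product must be 1, so the missing rate is 1 / 3.13546412 ≈ 0.3189321.

0.31893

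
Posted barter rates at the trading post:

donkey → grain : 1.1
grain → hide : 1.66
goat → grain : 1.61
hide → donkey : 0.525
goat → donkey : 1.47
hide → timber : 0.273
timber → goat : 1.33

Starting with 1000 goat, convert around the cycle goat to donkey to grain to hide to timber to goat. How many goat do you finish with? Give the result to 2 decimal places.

974.61

1000 goat × 1.47 = 1470 donkey
1470 donkey × 1.1 = 1617 grain
1617 grain × 1.66 = 2684.22 hide
2684.22 hide × 0.273 = 732.79206 timber
732.79206 timber × 1.33 = 974.6134398 goat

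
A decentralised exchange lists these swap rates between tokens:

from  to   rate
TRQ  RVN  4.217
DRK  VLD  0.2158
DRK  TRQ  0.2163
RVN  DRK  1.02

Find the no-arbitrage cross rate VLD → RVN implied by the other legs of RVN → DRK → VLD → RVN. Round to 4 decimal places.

4.5431

Known legs of the cycle: 1.02 × 0.2158 = 0.220116
For no arbitrage the full-cycle product must be 1, so the missing rate is 1 / 0.220116 ≈ 4.543059.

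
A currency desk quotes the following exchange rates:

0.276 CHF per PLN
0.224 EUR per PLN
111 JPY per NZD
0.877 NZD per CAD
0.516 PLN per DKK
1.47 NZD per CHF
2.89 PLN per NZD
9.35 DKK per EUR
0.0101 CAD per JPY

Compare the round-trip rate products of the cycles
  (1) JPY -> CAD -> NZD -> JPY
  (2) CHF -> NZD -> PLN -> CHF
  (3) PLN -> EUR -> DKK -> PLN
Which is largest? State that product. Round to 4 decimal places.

1.1725

(1) 0.0101 × 0.877 × 111 = 0.98320
(2) 1.47 × 2.89 × 0.276 = 1.17253
(3) 0.224 × 9.35 × 0.516 = 1.08071
Highest is cycle (2) at 1.1725 (>1, arbitrage).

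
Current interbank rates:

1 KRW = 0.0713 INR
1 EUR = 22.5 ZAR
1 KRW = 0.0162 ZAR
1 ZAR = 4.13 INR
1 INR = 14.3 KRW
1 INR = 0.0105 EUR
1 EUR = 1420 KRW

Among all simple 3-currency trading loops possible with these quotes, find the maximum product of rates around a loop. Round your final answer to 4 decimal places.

KRW→INR→EUR→KRW: 0.0713 × 0.0105 × 1420 = 1.06308
INR→EUR→ZAR→INR: 0.0105 × 22.5 × 4.13 = 0.97571
KRW→ZAR→INR→KRW: 0.0162 × 4.13 × 14.3 = 0.95676
Maximum is KRW→INR→EUR→KRW at 1.0631; arbitrage exists.

1.0631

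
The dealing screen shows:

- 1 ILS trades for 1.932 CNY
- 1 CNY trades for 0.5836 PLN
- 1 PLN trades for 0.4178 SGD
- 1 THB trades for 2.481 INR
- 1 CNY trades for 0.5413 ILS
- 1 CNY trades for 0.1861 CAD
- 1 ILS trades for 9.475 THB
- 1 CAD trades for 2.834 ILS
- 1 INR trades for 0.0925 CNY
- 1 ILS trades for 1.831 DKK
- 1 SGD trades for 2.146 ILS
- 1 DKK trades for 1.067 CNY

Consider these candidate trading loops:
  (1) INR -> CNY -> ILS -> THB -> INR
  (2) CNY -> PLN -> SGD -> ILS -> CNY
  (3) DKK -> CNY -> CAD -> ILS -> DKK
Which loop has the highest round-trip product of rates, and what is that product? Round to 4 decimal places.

(1) 0.0925 × 0.5413 × 9.475 × 2.481 = 1.17703
(2) 0.5836 × 0.4178 × 2.146 × 1.932 = 1.01093
(3) 1.067 × 0.1861 × 2.834 × 1.831 = 1.03038
Highest is cycle (1) at 1.1770 (>1, arbitrage).

1.1770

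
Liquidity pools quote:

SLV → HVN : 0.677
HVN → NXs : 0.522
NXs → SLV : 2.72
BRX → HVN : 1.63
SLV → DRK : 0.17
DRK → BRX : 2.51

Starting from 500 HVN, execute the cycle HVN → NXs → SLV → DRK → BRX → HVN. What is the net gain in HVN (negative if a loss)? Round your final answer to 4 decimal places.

500 HVN × 0.522 = 261 NXs
261 NXs × 2.72 = 709.92 SLV
709.92 SLV × 0.17 = 120.6864 DRK
120.6864 DRK × 2.51 = 302.922864 BRX
302.922864 BRX × 1.63 = 493.76426832 HVN
Net change: 493.76426832 − 500 = -6.23573168 HVN

-6.2357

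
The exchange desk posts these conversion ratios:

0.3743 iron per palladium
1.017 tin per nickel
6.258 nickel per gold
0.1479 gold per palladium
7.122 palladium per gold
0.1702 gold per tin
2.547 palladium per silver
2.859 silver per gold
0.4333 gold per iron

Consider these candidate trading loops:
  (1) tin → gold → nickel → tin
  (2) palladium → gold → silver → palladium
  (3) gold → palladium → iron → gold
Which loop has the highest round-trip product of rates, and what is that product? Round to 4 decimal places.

1.1551

(1) 0.1702 × 6.258 × 1.017 = 1.08322
(2) 0.1479 × 2.859 × 2.547 = 1.07699
(3) 7.122 × 0.3743 × 0.4333 = 1.15508
Highest is cycle (3) at 1.1551 (>1, arbitrage).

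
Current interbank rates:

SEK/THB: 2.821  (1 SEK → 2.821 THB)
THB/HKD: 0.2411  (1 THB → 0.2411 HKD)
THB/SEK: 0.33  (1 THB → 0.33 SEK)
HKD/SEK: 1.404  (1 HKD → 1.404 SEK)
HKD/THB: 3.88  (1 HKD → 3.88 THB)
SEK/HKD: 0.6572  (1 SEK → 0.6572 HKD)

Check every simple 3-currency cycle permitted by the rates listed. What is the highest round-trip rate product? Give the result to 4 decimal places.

THB→HKD→SEK→THB: 0.2411 × 1.404 × 2.821 = 0.95492
THB→SEK→HKD→THB: 0.33 × 0.6572 × 3.88 = 0.84148
Maximum is THB→HKD→SEK→THB at 0.9549; no arbitrage — every cycle loses value.

0.9549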